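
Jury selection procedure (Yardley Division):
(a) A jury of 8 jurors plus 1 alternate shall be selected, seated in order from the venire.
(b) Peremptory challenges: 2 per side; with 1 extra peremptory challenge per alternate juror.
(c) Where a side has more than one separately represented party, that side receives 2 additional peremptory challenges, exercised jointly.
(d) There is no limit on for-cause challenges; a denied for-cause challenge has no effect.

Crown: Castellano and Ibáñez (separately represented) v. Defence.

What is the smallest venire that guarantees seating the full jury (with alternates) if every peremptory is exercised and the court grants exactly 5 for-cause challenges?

Seats to fill: 8 + 1 alternates = 9.
Peremptories — Crown: 2 + 1×1 + 2 = 5; Defence: 2 + 1×1 = 3; total 8.
For-cause removals: 5.
Minimum venire: 9 + 8 + 5 = 22.

22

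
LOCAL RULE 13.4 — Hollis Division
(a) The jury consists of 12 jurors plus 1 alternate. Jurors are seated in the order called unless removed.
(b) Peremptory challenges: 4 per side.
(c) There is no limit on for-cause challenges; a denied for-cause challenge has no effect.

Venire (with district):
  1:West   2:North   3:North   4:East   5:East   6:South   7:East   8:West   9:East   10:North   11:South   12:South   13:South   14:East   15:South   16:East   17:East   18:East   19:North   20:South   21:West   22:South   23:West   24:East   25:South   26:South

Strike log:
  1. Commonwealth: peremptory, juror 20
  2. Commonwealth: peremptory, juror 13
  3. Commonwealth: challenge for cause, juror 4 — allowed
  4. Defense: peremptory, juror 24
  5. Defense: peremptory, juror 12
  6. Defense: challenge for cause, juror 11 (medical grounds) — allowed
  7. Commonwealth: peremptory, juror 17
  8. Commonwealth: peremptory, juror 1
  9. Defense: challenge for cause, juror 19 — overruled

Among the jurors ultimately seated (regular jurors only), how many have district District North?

Removed: #1, #4, #11, #12, #13, #17, #20, #24.
Seated jurors 1–12: #2, #3, #5, #6, #7, #8, #9, #10, #14, #15, #16, #18 (alternates #19 not counted).
Of those, in District North: #2, #3, #10 → 3.

3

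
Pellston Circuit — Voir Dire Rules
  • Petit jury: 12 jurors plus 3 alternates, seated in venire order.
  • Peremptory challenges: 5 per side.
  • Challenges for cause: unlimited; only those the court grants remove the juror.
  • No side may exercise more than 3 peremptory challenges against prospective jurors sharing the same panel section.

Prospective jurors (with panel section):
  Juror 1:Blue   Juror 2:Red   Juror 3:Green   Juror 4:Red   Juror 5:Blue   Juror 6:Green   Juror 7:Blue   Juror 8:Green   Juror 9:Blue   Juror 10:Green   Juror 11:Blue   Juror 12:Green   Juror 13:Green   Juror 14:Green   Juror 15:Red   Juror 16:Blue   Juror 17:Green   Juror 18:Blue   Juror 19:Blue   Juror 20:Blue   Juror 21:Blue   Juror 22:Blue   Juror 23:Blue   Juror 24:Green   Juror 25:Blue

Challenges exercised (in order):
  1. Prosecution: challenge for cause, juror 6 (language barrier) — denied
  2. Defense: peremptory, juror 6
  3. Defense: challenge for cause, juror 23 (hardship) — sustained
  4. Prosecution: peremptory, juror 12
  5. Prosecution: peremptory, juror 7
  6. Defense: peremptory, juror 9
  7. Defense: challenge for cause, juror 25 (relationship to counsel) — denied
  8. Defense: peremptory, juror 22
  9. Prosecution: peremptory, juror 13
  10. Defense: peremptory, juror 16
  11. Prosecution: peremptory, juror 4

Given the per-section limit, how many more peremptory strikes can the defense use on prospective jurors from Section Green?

1

Defense peremptories so far: #6, #9, #22, #16 — 4 of 5 used, 1 left overall.
Against Section Green: #6 — 1 used; per-section cap 3 leaves 2.
Binding limit: min(1, 2) = 1.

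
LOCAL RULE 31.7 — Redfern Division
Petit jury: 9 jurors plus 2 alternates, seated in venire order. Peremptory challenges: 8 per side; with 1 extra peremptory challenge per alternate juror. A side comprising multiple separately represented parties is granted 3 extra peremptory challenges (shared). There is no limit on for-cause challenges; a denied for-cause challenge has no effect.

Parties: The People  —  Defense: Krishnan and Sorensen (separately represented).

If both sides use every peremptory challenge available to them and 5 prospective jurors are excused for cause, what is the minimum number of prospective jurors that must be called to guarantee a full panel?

Seats to fill: 9 + 2 alternates = 11.
Peremptories — The People: 8 + 1×2 = 10; Defense: 8 + 1×2 + 3 = 13; total 23.
For-cause removals: 5.
Minimum venire: 11 + 23 + 5 = 39.

39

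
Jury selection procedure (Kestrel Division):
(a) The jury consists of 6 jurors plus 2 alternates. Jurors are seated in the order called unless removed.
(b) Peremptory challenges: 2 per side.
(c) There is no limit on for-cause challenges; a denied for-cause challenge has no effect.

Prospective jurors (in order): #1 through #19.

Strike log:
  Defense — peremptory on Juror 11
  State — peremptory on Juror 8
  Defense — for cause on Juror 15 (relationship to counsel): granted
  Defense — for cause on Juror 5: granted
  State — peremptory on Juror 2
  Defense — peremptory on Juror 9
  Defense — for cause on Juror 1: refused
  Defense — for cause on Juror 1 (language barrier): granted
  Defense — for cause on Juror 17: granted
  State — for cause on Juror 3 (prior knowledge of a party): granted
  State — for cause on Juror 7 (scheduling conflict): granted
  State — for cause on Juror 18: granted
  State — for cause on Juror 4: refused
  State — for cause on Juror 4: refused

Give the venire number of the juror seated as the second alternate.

19

Removed: #1, #2, #3, #5, #7, #8, #9, #11, #15, #17, #18. (#4 stays — for-cause denied.)
Seating in order: seats 1–6 → #4, #6, #10, #12, #13, #14; alternates → #16, #19.
So alternate 2 is #19.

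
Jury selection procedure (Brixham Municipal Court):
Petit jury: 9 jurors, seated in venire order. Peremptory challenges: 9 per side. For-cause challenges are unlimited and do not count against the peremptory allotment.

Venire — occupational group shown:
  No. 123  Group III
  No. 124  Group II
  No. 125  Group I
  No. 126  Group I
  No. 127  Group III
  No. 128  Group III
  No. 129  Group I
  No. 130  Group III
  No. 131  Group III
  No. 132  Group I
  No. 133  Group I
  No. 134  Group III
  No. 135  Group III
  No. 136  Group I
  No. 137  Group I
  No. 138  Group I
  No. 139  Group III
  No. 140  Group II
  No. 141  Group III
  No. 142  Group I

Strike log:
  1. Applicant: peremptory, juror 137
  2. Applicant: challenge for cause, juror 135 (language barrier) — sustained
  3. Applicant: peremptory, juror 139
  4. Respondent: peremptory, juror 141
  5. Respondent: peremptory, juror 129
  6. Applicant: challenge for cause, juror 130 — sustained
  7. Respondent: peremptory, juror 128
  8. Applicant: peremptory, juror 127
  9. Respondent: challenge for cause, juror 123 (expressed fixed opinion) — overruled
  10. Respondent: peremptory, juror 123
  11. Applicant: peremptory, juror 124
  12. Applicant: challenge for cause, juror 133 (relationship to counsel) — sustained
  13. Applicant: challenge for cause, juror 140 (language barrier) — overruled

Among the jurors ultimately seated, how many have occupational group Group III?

2

Removed: #123, #124, #127, #128, #129, #130, #133, #135, #137, #139, #141.
Seated jurors 1–9: #125, #126, #131, #132, #134, #136, #138, #140, #142.
Of those, in Group III: #131, #134 → 2.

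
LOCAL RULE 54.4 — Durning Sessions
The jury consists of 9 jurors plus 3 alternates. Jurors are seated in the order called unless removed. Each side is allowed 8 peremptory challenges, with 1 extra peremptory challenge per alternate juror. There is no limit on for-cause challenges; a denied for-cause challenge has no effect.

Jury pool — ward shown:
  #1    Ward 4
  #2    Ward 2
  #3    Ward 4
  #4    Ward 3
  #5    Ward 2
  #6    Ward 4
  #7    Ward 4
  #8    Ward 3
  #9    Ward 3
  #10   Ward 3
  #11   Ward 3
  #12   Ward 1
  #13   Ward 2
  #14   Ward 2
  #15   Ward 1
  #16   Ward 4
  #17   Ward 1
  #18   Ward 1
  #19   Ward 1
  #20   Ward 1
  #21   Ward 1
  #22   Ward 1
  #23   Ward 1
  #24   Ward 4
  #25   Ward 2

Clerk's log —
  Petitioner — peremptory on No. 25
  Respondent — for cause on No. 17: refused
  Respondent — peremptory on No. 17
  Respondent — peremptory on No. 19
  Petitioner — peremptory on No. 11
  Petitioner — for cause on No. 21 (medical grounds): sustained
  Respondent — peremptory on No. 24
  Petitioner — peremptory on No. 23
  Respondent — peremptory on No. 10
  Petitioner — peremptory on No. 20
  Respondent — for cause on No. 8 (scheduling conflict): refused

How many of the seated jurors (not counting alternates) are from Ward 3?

3

Removed: #10, #11, #17, #19, #20, #21, #23, #24, #25.
Seated jurors 1–9: #1, #2, #3, #4, #5, #6, #7, #8, #9 (alternates #12, #13, #14 not counted).
Of those, in Ward 3: #4, #8, #9 → 3.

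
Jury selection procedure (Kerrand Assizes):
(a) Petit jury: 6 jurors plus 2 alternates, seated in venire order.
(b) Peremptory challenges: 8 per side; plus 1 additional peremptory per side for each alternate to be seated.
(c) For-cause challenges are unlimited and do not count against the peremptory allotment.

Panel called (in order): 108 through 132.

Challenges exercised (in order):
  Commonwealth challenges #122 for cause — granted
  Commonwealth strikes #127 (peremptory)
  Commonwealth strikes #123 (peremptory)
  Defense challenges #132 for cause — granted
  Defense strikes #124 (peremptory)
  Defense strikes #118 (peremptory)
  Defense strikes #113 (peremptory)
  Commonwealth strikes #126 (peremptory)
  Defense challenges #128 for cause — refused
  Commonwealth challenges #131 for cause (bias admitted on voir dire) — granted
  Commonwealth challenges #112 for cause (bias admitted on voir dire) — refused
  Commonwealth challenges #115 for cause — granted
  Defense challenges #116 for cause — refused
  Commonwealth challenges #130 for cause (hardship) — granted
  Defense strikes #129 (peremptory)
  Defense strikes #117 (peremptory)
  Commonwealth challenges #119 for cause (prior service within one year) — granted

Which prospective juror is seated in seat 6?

114

Removed: #113, #115, #117, #118, #119, #122, #123, #124, #126, #127, #129, #130, #131, #132. (#112, #116, #128 stay — for-cause denied.)
Seating in order: seats 1–6 → #108, #109, #110, #111, #112, #114; alternates → #116, #120.
So seat 6 is #114.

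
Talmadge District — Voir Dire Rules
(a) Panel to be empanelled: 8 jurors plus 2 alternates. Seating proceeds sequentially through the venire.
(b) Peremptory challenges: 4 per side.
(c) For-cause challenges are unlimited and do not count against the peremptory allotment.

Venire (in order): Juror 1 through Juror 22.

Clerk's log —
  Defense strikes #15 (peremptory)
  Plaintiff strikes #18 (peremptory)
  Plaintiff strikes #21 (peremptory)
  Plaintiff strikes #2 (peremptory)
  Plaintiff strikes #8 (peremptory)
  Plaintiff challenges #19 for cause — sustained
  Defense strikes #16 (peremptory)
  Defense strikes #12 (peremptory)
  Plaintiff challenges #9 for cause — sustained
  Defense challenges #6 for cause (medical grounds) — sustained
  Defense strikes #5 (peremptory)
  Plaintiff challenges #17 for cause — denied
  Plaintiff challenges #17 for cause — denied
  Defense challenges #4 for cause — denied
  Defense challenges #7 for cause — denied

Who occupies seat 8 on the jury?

14

Removed: #2, #5, #6, #8, #9, #12, #15, #16, #18, #19, #21. (#4, #7, #17 stay — for-cause denied.)
Seating in order: seats 1–8 → #1, #3, #4, #7, #10, #11, #13, #14; alternates → #17, #20.
So seat 8 is #14.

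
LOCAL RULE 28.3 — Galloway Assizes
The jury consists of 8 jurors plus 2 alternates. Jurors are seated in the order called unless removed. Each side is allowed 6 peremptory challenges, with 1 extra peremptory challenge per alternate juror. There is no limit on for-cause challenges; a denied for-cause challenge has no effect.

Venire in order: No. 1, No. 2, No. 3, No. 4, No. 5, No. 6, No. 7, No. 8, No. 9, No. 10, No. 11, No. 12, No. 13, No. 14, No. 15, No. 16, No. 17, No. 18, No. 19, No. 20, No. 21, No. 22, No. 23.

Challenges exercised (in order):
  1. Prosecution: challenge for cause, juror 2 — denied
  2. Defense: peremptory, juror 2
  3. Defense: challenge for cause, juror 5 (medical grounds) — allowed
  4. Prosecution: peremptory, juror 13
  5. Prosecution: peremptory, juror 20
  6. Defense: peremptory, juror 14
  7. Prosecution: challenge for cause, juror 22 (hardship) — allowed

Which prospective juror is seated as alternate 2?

12

Removed: #2, #5, #13, #14, #20, #22.
Seating in order: seats 1–8 → #1, #3, #4, #6, #7, #8, #9, #10; alternates → #11, #12.
So alternate 2 is #12.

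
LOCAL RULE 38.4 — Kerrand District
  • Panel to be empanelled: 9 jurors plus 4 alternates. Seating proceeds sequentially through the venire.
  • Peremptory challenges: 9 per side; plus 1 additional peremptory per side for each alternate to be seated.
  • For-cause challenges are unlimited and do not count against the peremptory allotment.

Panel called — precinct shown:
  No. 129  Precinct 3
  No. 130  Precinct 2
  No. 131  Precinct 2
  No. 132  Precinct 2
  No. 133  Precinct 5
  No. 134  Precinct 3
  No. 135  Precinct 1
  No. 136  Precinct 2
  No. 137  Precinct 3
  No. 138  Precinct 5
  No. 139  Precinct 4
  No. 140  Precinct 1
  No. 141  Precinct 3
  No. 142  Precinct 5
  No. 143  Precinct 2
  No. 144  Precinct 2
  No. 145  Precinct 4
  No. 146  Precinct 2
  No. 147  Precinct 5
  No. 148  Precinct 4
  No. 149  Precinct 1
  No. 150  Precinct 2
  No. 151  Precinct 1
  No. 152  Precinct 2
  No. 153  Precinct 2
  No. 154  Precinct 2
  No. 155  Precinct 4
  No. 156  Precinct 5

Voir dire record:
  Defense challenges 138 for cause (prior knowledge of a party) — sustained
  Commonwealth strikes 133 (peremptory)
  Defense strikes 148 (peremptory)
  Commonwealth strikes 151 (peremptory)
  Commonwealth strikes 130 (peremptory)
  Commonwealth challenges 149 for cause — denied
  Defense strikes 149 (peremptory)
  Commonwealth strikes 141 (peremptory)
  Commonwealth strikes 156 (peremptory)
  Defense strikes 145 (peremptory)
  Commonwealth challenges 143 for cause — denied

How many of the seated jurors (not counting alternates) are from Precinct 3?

3

Removed: #130, #133, #138, #141, #145, #148, #149, #151, #156.
Seated jurors 1–9: #129, #131, #132, #134, #135, #136, #137, #139, #140 (alternates #142, #143, #144, #146 not counted).
Of those, in Precinct 3: #129, #134, #137 → 3.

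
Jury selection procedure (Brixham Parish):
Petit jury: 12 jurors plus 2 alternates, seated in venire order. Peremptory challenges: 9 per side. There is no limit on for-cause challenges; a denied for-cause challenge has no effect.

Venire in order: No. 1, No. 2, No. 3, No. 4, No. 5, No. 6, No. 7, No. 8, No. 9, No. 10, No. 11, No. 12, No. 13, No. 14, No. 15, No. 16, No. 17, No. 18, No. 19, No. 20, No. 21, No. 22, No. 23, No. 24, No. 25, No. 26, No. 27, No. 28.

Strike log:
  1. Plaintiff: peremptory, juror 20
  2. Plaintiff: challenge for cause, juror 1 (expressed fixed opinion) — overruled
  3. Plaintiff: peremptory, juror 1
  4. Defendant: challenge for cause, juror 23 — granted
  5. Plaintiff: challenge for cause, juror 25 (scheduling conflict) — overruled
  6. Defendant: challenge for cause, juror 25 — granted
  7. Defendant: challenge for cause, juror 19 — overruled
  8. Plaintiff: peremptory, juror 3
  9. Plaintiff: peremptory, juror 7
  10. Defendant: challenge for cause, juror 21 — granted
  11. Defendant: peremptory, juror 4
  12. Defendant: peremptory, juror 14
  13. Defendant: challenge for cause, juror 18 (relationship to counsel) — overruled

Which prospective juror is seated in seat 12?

Removed: #1, #3, #4, #7, #14, #20, #21, #23, #25. (#18, #19 stay — for-cause denied.)
Filling seats in venire order through position 12: #2, #5, #6, #8, #9, #10, #11, #12, #13, #15, #16, #17.
So seat 12 is #17.

17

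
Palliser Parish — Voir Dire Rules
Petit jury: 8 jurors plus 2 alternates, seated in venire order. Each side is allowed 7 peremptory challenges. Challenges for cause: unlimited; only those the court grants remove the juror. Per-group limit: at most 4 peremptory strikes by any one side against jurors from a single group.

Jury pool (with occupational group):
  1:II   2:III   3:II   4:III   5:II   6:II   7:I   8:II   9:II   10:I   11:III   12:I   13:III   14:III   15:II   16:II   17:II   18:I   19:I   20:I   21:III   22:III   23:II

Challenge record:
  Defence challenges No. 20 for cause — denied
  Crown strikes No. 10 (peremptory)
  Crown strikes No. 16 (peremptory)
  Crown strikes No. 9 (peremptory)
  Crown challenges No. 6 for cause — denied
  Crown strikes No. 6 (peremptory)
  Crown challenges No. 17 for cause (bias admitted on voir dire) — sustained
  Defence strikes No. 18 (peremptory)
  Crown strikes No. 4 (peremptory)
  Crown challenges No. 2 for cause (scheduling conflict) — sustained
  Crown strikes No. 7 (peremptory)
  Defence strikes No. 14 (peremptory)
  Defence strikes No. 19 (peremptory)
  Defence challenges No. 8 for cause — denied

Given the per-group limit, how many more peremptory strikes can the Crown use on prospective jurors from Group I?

Crown peremptories so far: #10, #16, #9, #6, #4, #7 — 6 of 7 used, 1 left overall.
Against Group I: #10, #7 — 2 used; per-group cap 4 leaves 2.
Binding limit: min(1, 2) = 1.

1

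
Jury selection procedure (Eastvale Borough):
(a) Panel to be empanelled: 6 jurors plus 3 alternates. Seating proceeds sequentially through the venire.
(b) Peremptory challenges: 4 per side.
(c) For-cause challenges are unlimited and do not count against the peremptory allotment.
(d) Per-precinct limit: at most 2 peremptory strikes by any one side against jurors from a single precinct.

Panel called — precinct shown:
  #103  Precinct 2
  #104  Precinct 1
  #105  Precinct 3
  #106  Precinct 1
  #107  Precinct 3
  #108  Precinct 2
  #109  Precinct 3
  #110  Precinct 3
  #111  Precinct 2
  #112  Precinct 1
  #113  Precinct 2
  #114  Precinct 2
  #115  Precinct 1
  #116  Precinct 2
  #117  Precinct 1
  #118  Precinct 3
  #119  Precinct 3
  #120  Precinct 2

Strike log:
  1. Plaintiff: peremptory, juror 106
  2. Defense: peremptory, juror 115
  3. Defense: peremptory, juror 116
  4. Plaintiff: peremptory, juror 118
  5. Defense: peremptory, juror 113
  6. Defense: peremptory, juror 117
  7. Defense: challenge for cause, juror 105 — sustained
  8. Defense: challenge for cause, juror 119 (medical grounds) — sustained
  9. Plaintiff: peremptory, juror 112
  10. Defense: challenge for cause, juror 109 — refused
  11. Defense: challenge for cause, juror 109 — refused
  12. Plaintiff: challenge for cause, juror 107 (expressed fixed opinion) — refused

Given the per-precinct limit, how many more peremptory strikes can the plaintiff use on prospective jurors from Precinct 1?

0

Plaintiff peremptories so far: #106, #118, #112 — 3 of 4 used, 1 left overall.
Against Precinct 1: #106, #112 — 2 used; per-precinct cap 2 leaves 0.
Binding limit: min(1, 0) = 0.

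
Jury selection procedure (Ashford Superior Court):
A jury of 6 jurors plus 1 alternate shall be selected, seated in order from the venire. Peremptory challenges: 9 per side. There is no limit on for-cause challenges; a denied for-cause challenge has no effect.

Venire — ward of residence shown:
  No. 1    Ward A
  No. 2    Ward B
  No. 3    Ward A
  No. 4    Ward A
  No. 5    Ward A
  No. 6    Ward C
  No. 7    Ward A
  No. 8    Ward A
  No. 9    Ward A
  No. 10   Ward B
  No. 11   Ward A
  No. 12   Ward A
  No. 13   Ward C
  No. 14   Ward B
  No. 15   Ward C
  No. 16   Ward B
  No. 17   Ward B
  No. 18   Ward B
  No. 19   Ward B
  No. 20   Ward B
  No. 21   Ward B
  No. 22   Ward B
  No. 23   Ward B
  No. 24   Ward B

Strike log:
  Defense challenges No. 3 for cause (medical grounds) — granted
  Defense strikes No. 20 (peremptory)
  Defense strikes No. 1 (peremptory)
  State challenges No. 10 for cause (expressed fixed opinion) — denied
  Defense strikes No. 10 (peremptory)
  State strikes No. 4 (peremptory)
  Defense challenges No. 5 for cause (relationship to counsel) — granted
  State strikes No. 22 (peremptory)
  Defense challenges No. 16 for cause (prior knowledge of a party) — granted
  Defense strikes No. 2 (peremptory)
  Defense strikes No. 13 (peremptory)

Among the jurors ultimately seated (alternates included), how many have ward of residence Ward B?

1

Removed: #1, #2, #3, #4, #5, #10, #13, #16, #20, #22.
Seated (7 incl. alternates): #6, #7, #8, #9, #11, #12, #14.
Of those, in Ward B: #14 → 1.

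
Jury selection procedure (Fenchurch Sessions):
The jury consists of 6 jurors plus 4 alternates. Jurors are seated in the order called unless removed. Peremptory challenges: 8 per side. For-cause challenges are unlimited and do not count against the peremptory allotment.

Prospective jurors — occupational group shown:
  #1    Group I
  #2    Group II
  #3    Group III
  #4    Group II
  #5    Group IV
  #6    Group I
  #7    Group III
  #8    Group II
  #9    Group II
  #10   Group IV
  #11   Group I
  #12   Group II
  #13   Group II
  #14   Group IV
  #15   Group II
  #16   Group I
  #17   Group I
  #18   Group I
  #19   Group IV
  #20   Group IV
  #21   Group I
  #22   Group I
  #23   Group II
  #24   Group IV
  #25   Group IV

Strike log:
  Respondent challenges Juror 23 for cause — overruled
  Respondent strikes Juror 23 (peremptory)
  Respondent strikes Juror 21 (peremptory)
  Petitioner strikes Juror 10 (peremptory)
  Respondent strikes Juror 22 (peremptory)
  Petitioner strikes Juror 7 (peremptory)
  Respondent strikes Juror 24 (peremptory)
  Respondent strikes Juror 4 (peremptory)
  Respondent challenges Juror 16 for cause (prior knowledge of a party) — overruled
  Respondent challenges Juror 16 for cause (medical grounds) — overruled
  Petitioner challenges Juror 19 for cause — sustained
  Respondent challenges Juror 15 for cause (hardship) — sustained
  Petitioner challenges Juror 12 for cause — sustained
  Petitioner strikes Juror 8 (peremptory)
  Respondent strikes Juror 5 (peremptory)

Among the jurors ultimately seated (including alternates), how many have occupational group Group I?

Removed: #4, #5, #7, #8, #10, #12, #15, #19, #21, #22, #23, #24.
Seated (10 incl. alternates): #1, #2, #3, #6, #9, #11, #13, #14, #16, #17.
Of those, in Group I: #1, #6, #11, #16, #17 → 5.

5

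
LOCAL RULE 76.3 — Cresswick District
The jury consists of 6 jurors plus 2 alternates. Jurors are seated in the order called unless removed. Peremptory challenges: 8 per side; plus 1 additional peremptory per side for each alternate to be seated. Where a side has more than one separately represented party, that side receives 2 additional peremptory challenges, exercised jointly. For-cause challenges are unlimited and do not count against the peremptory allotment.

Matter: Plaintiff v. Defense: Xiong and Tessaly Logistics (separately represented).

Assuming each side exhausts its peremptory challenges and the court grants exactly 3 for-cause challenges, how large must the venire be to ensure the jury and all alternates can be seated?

Seats to fill: 6 + 2 alternates = 8.
Peremptories — Plaintiff: 8 + 1×2 = 10; Defense: 8 + 1×2 + 2 = 12; total 22.
For-cause removals: 3.
Minimum venire: 8 + 22 + 3 = 33.

33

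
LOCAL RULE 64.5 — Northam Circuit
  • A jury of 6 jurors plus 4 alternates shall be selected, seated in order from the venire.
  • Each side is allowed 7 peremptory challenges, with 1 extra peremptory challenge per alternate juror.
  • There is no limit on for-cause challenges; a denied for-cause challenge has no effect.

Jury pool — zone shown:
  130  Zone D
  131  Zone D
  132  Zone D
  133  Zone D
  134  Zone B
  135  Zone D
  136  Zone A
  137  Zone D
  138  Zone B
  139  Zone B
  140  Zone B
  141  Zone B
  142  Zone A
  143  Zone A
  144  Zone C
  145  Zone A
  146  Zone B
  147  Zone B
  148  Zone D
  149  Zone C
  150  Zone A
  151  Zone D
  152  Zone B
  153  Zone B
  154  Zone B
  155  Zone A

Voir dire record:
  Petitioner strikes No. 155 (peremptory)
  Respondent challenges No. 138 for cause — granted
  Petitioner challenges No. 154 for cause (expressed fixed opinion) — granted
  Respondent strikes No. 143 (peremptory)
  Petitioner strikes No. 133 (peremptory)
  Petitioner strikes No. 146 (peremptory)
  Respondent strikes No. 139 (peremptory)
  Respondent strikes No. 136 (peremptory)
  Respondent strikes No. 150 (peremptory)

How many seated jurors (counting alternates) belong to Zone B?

Removed: #133, #136, #138, #139, #143, #146, #150, #154, #155.
Seated (10 incl. alternates): #130, #131, #132, #134, #135, #137, #140, #141, #142, #144.
Of those, in Zone B: #134, #140, #141 → 3.

3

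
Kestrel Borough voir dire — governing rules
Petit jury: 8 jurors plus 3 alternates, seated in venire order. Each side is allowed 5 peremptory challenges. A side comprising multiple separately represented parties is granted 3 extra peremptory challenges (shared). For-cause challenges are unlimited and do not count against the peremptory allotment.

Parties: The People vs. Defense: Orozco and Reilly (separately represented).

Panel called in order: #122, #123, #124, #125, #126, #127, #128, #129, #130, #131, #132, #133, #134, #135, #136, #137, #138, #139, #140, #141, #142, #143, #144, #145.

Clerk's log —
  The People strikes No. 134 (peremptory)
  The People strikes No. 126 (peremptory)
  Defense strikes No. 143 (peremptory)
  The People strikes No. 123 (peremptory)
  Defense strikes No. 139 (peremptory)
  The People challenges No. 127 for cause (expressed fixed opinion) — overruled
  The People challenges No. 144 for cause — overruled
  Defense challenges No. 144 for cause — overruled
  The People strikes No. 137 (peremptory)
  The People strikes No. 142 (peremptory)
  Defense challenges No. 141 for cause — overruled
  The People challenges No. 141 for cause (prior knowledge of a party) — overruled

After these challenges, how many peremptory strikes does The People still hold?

The People allotment: 5.
The People peremptories used: #134, #126, #123, #137, #142 — 5 (for-cause on #127, #144, #141 don't count).
Remaining: 5 − 5 = 0.

0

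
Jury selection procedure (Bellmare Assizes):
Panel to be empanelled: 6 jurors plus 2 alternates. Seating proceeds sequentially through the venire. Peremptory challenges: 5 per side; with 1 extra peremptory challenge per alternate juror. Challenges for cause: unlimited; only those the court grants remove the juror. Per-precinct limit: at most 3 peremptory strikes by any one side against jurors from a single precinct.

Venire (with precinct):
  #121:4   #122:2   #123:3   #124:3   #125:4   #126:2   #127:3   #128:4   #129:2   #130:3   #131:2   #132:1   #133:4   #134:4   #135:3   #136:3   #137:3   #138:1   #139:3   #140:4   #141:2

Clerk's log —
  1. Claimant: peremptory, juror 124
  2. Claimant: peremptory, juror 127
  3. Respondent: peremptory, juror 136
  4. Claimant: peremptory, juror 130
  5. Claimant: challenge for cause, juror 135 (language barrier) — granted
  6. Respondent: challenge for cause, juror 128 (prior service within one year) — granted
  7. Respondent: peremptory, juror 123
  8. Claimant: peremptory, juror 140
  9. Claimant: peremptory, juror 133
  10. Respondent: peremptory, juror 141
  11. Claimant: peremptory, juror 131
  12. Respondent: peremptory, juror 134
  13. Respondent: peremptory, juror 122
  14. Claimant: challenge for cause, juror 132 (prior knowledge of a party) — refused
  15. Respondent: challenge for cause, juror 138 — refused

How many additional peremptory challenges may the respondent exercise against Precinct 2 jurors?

1

Respondent peremptories so far: #136, #123, #141, #134, #122 — 5 of 7 used, 2 left overall.
Against Precinct 2: #141, #122 — 2 used; per-precinct cap 3 leaves 1.
Binding limit: min(2, 1) = 1.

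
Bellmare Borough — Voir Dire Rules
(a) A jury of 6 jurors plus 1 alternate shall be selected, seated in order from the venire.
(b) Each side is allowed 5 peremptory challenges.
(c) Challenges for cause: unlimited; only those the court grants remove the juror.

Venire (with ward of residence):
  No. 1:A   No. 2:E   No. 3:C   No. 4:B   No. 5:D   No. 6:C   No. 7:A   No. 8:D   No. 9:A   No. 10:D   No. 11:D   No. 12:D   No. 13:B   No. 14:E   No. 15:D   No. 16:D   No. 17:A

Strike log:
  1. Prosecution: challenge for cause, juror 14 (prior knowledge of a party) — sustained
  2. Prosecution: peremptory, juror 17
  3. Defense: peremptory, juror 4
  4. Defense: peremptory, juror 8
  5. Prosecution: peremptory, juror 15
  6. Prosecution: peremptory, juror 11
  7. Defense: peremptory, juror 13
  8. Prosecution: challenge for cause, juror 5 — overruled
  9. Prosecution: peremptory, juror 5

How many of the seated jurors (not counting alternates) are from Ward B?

Removed: #4, #5, #8, #11, #13, #14, #15, #17.
Seated jurors 1–6: #1, #2, #3, #6, #7, #9 (alternates #10 not counted).
None of those are in Ward B → 0.

0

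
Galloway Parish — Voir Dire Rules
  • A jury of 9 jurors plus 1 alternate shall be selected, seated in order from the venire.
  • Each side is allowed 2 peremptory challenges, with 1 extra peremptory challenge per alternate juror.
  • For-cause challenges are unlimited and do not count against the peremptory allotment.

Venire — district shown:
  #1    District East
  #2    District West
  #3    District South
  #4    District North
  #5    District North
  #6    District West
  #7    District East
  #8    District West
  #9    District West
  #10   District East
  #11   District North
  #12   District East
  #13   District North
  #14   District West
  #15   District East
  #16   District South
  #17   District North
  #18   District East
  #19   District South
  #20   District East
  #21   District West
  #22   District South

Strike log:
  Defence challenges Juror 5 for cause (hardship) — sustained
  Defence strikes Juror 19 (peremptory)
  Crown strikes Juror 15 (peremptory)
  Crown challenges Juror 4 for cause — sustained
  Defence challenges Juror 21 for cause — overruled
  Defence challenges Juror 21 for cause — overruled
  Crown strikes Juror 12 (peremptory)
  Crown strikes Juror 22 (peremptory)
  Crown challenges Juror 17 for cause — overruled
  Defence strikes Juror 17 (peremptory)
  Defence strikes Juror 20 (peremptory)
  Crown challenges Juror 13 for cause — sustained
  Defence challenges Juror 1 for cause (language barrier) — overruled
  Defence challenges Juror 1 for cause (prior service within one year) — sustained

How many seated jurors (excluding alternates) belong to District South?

Removed: #1, #4, #5, #12, #13, #15, #17, #19, #20, #22.
Seated jurors 1–9: #2, #3, #6, #7, #8, #9, #10, #11, #14 (alternates #16 not counted).
Of those, in District South: #3 → 1.

1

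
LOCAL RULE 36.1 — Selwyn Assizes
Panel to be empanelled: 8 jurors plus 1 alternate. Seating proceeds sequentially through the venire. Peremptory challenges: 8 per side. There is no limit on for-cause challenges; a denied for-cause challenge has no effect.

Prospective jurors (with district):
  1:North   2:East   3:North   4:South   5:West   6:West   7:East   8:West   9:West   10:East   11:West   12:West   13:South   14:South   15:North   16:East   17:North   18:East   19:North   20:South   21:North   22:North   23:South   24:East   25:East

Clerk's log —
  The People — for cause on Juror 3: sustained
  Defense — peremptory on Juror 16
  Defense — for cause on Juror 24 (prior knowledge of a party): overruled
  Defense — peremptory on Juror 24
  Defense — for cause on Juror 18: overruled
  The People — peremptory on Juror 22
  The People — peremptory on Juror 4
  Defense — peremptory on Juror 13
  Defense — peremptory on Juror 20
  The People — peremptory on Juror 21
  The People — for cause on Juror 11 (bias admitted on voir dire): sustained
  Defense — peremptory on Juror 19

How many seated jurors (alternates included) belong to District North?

1

Removed: #3, #4, #11, #13, #16, #19, #20, #21, #22, #24.
Seated (9 incl. alternates): #1, #2, #5, #6, #7, #8, #9, #10, #12.
Of those, in District North: #1 → 1.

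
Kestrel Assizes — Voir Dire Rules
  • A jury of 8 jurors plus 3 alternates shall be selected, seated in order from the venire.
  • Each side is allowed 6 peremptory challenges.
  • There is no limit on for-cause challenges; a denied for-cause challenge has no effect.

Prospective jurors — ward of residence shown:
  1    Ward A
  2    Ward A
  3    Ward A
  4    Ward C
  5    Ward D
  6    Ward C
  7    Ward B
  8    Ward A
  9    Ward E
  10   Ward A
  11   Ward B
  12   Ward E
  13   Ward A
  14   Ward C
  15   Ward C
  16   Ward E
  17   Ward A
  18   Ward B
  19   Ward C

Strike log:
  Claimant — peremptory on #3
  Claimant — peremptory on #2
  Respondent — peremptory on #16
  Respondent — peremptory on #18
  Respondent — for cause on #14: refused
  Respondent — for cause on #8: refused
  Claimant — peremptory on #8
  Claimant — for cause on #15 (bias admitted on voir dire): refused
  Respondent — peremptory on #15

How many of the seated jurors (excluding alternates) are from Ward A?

Removed: #2, #3, #8, #15, #16, #18.
Seated jurors 1–8: #1, #4, #5, #6, #7, #9, #10, #11 (alternates #12, #13, #14 not counted).
Of those, in Ward A: #1, #10 → 2.

2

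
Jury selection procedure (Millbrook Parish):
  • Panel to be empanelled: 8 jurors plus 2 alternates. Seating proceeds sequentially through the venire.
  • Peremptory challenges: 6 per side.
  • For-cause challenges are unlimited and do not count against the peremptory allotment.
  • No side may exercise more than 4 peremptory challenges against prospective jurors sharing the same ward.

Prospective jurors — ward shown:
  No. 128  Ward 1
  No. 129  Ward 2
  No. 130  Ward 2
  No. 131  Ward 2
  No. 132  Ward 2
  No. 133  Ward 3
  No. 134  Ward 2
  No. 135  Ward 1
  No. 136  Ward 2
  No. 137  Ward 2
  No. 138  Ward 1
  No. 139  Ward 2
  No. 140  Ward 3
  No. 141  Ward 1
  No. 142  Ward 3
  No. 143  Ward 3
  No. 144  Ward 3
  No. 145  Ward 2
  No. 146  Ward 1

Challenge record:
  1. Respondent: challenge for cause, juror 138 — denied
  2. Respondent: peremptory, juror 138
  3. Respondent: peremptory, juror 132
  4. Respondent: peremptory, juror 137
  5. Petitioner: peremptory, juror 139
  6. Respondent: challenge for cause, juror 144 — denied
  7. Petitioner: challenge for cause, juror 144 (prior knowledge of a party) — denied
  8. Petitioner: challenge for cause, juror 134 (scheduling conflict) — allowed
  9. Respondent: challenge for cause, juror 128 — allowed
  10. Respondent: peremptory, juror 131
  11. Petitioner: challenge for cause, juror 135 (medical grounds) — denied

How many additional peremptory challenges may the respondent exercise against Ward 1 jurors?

Respondent peremptories so far: #138, #132, #137, #131 — 4 of 6 used, 2 left overall.
Against Ward 1: #138 — 1 used; per-ward cap 4 leaves 3.
Binding limit: min(2, 3) = 2.

2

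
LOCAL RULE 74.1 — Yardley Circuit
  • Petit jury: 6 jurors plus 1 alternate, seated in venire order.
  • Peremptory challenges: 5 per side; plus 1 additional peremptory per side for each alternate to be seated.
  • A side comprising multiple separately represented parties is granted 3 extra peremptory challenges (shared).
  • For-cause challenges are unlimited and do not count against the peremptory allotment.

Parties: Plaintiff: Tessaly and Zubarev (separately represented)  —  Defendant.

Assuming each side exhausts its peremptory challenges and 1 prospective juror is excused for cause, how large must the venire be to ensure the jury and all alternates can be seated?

Seats to fill: 6 + 1 alternates = 7.
Peremptories — Plaintiff: 5 + 1×1 + 3 = 9; Defendant: 5 + 1×1 = 6; total 15.
For-cause removals: 1.
Minimum venire: 7 + 15 + 1 = 23.

23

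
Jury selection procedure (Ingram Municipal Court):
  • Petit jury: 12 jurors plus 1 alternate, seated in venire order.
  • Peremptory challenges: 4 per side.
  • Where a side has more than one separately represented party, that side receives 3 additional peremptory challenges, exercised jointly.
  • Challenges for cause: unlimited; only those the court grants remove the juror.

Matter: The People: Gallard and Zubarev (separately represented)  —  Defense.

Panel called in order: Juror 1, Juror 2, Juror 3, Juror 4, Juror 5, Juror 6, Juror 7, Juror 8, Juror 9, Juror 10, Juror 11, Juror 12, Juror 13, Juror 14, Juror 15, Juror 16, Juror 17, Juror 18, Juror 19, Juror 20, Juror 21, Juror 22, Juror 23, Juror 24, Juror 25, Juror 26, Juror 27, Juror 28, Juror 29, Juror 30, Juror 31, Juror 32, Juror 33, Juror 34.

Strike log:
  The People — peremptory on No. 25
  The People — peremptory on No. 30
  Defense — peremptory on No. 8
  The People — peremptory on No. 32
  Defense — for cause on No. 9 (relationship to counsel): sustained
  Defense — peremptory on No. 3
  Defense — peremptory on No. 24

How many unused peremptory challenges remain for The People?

4

The People allotment: 4 base + 3 multi-party = 7.
The People peremptories used: #25, #30, #32 — 3.
Remaining: 7 − 3 = 4.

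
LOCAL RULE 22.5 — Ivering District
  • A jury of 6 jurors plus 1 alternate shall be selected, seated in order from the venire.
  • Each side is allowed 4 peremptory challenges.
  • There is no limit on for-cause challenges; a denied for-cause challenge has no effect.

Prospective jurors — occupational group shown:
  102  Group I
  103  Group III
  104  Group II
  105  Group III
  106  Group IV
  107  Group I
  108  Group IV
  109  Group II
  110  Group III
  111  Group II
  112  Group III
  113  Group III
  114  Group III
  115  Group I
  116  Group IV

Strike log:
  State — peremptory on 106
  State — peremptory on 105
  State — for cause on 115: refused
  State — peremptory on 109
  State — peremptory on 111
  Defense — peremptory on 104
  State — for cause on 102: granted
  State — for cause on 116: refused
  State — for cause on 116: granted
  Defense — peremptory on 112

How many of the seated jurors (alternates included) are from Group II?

Removed: #102, #104, #105, #106, #109, #111, #112, #116.
Seated (7 incl. alternates): #103, #107, #108, #110, #113, #114, #115.
None of those are in Group II → 0.

0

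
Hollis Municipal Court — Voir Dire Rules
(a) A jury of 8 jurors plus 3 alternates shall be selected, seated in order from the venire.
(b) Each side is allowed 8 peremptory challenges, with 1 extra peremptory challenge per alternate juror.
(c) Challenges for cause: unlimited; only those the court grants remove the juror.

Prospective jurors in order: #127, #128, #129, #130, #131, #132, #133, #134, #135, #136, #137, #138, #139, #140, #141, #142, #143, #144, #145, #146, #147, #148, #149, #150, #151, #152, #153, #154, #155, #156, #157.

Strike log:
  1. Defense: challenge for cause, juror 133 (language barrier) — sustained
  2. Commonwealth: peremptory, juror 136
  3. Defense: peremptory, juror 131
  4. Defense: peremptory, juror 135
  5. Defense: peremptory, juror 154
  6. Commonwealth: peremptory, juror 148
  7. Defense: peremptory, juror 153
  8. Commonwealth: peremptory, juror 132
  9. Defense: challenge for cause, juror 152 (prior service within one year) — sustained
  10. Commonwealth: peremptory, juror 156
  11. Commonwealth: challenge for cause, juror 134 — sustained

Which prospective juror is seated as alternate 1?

Removed: #131, #132, #133, #134, #135, #136, #148, #152, #153, #154, #156.
Seating in order: seats 1–8 → #127, #128, #129, #130, #137, #138, #139, #140; alternates → #141, #142, #143.
So alternate 1 is #141.

141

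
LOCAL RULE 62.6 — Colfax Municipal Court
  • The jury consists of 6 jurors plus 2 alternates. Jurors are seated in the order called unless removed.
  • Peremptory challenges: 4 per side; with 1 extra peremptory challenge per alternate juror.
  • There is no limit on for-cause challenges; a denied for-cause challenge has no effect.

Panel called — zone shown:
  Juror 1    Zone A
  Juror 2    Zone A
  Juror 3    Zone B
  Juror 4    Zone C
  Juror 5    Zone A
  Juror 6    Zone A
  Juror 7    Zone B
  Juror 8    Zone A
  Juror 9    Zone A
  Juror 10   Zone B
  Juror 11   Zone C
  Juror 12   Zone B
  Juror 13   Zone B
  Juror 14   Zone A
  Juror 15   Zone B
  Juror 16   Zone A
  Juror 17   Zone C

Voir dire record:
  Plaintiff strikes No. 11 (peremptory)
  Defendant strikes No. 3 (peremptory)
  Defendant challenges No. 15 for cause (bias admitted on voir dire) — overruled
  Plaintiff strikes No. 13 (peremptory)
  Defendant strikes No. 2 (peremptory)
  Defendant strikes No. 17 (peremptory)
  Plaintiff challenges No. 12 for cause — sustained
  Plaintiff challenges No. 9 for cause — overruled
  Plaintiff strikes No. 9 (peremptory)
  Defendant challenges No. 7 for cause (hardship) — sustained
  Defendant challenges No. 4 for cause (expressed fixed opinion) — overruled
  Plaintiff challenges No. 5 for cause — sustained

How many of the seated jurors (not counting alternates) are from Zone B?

Removed: #2, #3, #5, #7, #9, #11, #12, #13, #17.
Seated jurors 1–6: #1, #4, #6, #8, #10, #14 (alternates #15, #16 not counted).
Of those, in Zone B: #10 → 1.

1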